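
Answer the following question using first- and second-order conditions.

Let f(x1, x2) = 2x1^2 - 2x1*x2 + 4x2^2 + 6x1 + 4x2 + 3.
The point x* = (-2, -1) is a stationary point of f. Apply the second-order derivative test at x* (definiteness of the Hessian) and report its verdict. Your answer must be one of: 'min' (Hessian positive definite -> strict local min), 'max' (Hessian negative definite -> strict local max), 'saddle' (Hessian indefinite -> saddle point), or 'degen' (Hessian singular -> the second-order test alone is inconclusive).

Compute the Hessian H = grad^2 f:
  H = [[4, -2], [-2, 8]]
Verify stationarity: grad f(x*) = H x* + g = (0, 0).
Eigenvalues of H: 3.1716, 8.8284.
Both eigenvalues > 0, so H is positive definite -> x* is a strict local min.

min


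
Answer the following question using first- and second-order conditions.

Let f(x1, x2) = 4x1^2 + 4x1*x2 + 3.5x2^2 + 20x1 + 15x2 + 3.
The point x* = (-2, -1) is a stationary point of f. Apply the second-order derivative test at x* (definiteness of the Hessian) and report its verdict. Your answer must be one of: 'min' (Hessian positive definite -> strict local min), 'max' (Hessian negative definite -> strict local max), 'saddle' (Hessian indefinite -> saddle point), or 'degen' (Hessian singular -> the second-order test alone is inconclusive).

Compute the Hessian H = grad^2 f:
  H = [[8, 4], [4, 7]]
Verify stationarity: grad f(x*) = H x* + g = (0, 0).
Eigenvalues of H: 3.4689, 11.5311.
Both eigenvalues > 0, so H is positive definite -> x* is a strict local min.

min


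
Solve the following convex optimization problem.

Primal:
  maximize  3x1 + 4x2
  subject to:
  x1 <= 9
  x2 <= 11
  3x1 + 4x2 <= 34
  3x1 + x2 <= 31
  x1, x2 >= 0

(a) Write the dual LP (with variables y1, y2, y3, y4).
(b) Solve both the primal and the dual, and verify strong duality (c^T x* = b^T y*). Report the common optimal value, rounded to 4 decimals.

The standard primal-dual pair for 'max c^T x s.t. A x <= b, x >= 0' is:
  Dual:  min b^T y  s.t.  A^T y >= c,  y >= 0.

So the dual LP is:
  minimize  9y1 + 11y2 + 34y3 + 31y4
  subject to:
    y1 + 3y3 + 3y4 >= 3
    y2 + 4y3 + y4 >= 4
    y1, y2, y3, y4 >= 0

Solving the primal: x* = (9, 1.75).
  primal value c^T x* = 34.
Solving the dual: y* = (0, 0, 1, 0).
  dual value b^T y* = 34.
Strong duality: c^T x* = b^T y*. Confirmed.

34


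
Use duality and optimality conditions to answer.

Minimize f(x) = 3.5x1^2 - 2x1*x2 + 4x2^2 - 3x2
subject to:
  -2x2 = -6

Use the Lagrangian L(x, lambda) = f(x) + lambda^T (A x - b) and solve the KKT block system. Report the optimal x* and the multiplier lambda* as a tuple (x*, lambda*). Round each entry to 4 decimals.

Form the Lagrangian:
  L(x, lambda) = (1/2) x^T Q x + c^T x + lambda^T (A x - b)
Stationarity (grad_x L = 0): Q x + c + A^T lambda = 0.
Primal feasibility: A x = b.

This gives the KKT block system:
  [ Q   A^T ] [ x     ]   [-c ]
  [ A    0  ] [ lambda ] = [ b ]

Solving the linear system:
  x*      = (0.8571, 3)
  lambda* = (9.6429)
  f(x*)   = 24.4286

x* = (0.8571, 3), lambda* = (9.6429)


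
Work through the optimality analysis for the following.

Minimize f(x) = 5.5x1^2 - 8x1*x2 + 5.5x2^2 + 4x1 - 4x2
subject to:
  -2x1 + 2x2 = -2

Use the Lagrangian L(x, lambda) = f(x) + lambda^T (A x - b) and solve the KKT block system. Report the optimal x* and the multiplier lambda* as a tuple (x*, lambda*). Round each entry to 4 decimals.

Form the Lagrangian:
  L(x, lambda) = (1/2) x^T Q x + c^T x + lambda^T (A x - b)
Stationarity (grad_x L = 0): Q x + c + A^T lambda = 0.
Primal feasibility: A x = b.

This gives the KKT block system:
  [ Q   A^T ] [ x     ]   [-c ]
  [ A    0  ] [ lambda ] = [ b ]

Solving the linear system:
  x*      = (0.5, -0.5)
  lambda* = (6.75)
  f(x*)   = 8.75

x* = (0.5, -0.5), lambda* = (6.75)


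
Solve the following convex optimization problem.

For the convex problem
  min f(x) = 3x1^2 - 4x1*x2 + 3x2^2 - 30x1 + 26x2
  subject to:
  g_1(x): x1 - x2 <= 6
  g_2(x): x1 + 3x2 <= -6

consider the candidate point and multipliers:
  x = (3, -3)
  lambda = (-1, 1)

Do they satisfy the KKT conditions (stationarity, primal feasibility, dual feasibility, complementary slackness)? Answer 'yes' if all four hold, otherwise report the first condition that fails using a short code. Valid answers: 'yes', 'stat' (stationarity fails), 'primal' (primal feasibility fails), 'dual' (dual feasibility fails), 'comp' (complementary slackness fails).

Gradient of f: grad f(x) = Q x + c = (0, -4)
Constraint values g_i(x) = a_i^T x - b_i:
  g_1((3, -3)) = 0
  g_2((3, -3)) = 0
Stationarity residual: grad f(x) + sum_i lambda_i a_i = (0, 0)
  -> stationarity OK
Primal feasibility (all g_i <= 0): OK
Dual feasibility (all lambda_i >= 0): FAILS
Complementary slackness (lambda_i * g_i(x) = 0 for all i): OK

Verdict: the first failing condition is dual_feasibility -> dual.

dual


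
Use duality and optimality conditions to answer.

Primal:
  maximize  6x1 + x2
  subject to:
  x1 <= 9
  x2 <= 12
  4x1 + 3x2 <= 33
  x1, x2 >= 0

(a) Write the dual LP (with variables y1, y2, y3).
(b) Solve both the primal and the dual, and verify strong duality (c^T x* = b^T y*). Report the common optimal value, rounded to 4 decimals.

The standard primal-dual pair for 'max c^T x s.t. A x <= b, x >= 0' is:
  Dual:  min b^T y  s.t.  A^T y >= c,  y >= 0.

So the dual LP is:
  minimize  9y1 + 12y2 + 33y3
  subject to:
    y1 + 4y3 >= 6
    y2 + 3y3 >= 1
    y1, y2, y3 >= 0

Solving the primal: x* = (8.25, 0).
  primal value c^T x* = 49.5.
Solving the dual: y* = (0, 0, 1.5).
  dual value b^T y* = 49.5.
Strong duality: c^T x* = b^T y*. Confirmed.

49.5


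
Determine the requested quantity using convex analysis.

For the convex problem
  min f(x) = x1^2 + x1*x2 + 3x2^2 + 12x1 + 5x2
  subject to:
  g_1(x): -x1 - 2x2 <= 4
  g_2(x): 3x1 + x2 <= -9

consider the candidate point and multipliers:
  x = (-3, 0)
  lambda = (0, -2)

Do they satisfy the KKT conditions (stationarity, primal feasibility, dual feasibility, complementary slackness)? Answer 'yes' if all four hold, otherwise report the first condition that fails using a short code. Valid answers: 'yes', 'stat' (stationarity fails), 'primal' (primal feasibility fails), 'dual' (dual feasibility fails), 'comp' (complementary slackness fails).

Gradient of f: grad f(x) = Q x + c = (6, 2)
Constraint values g_i(x) = a_i^T x - b_i:
  g_1((-3, 0)) = -1
  g_2((-3, 0)) = 0
Stationarity residual: grad f(x) + sum_i lambda_i a_i = (0, 0)
  -> stationarity OK
Primal feasibility (all g_i <= 0): OK
Dual feasibility (all lambda_i >= 0): FAILS
Complementary slackness (lambda_i * g_i(x) = 0 for all i): OK

Verdict: the first failing condition is dual_feasibility -> dual.

dual


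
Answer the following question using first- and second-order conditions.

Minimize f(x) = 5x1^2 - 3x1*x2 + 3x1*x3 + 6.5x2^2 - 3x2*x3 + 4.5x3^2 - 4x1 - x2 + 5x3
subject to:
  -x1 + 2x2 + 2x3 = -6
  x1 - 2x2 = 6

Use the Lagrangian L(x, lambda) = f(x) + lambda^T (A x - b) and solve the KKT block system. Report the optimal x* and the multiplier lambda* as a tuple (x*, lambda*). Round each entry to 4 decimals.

Form the Lagrangian:
  L(x, lambda) = (1/2) x^T Q x + c^T x + lambda^T (A x - b)
Stationarity (grad_x L = 0): Q x + c + A^T lambda = 0.
Primal feasibility: A x = b.

This gives the KKT block system:
  [ Q   A^T ] [ x     ]   [-c ]
  [ A    0  ] [ lambda ] = [ b ]

Solving the linear system:
  x*      = (1.4634, -2.2683, 0)
  lambda* = (-8.0976, -25.5366)
  f(x*)   = 50.5244

x* = (1.4634, -2.2683, 0), lambda* = (-8.0976, -25.5366)


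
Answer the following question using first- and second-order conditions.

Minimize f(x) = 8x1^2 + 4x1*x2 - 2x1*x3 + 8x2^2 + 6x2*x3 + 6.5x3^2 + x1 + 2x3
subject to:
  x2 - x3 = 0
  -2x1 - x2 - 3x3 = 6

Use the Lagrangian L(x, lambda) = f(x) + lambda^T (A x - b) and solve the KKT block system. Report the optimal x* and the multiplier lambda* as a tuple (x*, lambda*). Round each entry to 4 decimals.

Form the Lagrangian:
  L(x, lambda) = (1/2) x^T Q x + c^T x + lambda^T (A x - b)
Stationarity (grad_x L = 0): Q x + c + A^T lambda = 0.
Primal feasibility: A x = b.

This gives the KKT block system:
  [ Q   A^T ] [ x     ]   [-c ]
  [ A    0  ] [ lambda ] = [ b ]

Solving the linear system:
  x*      = (-1.1443, -0.9278, -0.9278)
  lambda* = (15.4072, -9.5825)
  f(x*)   = 27.2474

x* = (-1.1443, -0.9278, -0.9278), lambda* = (15.4072, -9.5825)


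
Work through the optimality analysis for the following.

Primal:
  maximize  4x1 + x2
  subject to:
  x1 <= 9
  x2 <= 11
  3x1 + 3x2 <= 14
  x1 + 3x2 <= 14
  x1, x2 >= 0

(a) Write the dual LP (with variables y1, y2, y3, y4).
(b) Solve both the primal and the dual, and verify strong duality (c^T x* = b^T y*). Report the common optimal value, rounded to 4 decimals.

The standard primal-dual pair for 'max c^T x s.t. A x <= b, x >= 0' is:
  Dual:  min b^T y  s.t.  A^T y >= c,  y >= 0.

So the dual LP is:
  minimize  9y1 + 11y2 + 14y3 + 14y4
  subject to:
    y1 + 3y3 + y4 >= 4
    y2 + 3y3 + 3y4 >= 1
    y1, y2, y3, y4 >= 0

Solving the primal: x* = (4.6667, 0).
  primal value c^T x* = 18.6667.
Solving the dual: y* = (0, 0, 1.3333, 0).
  dual value b^T y* = 18.6667.
Strong duality: c^T x* = b^T y*. Confirmed.

18.6667


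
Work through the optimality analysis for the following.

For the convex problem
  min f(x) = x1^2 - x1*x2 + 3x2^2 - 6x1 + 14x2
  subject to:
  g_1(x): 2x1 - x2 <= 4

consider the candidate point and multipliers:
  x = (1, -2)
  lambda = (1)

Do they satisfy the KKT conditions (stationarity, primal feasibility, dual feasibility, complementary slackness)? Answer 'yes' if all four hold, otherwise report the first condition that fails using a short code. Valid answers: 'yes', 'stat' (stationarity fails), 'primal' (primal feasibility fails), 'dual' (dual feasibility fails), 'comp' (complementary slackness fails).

Gradient of f: grad f(x) = Q x + c = (-2, 1)
Constraint values g_i(x) = a_i^T x - b_i:
  g_1((1, -2)) = 0
Stationarity residual: grad f(x) + sum_i lambda_i a_i = (0, 0)
  -> stationarity OK
Primal feasibility (all g_i <= 0): OK
Dual feasibility (all lambda_i >= 0): OK
Complementary slackness (lambda_i * g_i(x) = 0 for all i): OK

Verdict: yes, KKT holds.

yes


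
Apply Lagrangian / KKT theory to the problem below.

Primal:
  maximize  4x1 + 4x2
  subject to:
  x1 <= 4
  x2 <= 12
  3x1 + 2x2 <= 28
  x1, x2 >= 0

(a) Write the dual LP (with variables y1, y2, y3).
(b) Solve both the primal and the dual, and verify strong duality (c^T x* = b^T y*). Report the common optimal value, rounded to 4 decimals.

The standard primal-dual pair for 'max c^T x s.t. A x <= b, x >= 0' is:
  Dual:  min b^T y  s.t.  A^T y >= c,  y >= 0.

So the dual LP is:
  minimize  4y1 + 12y2 + 28y3
  subject to:
    y1 + 3y3 >= 4
    y2 + 2y3 >= 4
    y1, y2, y3 >= 0

Solving the primal: x* = (1.3333, 12).
  primal value c^T x* = 53.3333.
Solving the dual: y* = (0, 1.3333, 1.3333).
  dual value b^T y* = 53.3333.
Strong duality: c^T x* = b^T y*. Confirmed.

53.3333


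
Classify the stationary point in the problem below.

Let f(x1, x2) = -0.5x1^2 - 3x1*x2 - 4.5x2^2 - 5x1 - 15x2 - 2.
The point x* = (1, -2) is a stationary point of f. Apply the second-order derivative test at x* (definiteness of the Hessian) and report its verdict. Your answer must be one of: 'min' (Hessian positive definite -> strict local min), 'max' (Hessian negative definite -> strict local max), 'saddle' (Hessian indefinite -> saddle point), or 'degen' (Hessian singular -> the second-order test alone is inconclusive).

Compute the Hessian H = grad^2 f:
  H = [[-1, -3], [-3, -9]]
Verify stationarity: grad f(x*) = H x* + g = (0, 0).
Eigenvalues of H: -10, 0.
H has a zero eigenvalue (singular; negative semidefinite but not definite), so H is neither positive definite, negative definite, nor indefinite. The second-order test alone is inconclusive -> degen.
(Indeed, f is constant along the null direction of H through x*, so x* is not a strict local extremum.)

degen


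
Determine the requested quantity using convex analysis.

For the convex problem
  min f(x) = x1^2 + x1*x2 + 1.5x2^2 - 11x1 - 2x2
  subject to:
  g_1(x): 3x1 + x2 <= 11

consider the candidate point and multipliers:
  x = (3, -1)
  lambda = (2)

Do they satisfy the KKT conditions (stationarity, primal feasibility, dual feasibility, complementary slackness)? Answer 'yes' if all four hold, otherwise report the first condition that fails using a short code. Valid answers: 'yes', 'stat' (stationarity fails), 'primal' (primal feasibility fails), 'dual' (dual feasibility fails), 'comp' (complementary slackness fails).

Gradient of f: grad f(x) = Q x + c = (-6, -2)
Constraint values g_i(x) = a_i^T x - b_i:
  g_1((3, -1)) = -3
Stationarity residual: grad f(x) + sum_i lambda_i a_i = (0, 0)
  -> stationarity OK
Primal feasibility (all g_i <= 0): OK
Dual feasibility (all lambda_i >= 0): OK
Complementary slackness (lambda_i * g_i(x) = 0 for all i): FAILS

Verdict: the first failing condition is complementary_slackness -> comp.

comp


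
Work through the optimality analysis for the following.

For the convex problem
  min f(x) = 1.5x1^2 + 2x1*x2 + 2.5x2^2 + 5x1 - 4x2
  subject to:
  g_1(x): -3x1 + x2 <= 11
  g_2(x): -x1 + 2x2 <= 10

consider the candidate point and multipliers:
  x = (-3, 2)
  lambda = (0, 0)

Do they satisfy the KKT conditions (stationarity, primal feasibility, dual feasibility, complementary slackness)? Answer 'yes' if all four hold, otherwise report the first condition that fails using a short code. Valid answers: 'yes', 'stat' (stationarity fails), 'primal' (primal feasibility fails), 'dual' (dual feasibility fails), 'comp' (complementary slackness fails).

Gradient of f: grad f(x) = Q x + c = (0, 0)
Constraint values g_i(x) = a_i^T x - b_i:
  g_1((-3, 2)) = 0
  g_2((-3, 2)) = -3
Stationarity residual: grad f(x) + sum_i lambda_i a_i = (0, 0)
  -> stationarity OK
Primal feasibility (all g_i <= 0): OK
Dual feasibility (all lambda_i >= 0): OK
Complementary slackness (lambda_i * g_i(x) = 0 for all i): OK

Verdict: yes, KKT holds.

yes


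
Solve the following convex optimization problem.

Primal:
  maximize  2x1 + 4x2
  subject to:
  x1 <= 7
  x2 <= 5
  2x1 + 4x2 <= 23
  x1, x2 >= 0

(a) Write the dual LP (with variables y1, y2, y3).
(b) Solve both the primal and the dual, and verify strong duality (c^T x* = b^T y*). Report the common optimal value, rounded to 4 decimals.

The standard primal-dual pair for 'max c^T x s.t. A x <= b, x >= 0' is:
  Dual:  min b^T y  s.t.  A^T y >= c,  y >= 0.

So the dual LP is:
  minimize  7y1 + 5y2 + 23y3
  subject to:
    y1 + 2y3 >= 2
    y2 + 4y3 >= 4
    y1, y2, y3 >= 0

Solving the primal: x* = (1.5, 5).
  primal value c^T x* = 23.
Solving the dual: y* = (0, 0, 1).
  dual value b^T y* = 23.
Strong duality: c^T x* = b^T y*. Confirmed.

23


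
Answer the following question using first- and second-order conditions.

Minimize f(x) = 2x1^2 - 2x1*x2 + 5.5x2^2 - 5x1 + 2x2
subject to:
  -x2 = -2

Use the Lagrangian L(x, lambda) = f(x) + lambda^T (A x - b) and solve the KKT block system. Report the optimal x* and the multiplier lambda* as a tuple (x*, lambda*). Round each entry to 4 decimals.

Form the Lagrangian:
  L(x, lambda) = (1/2) x^T Q x + c^T x + lambda^T (A x - b)
Stationarity (grad_x L = 0): Q x + c + A^T lambda = 0.
Primal feasibility: A x = b.

This gives the KKT block system:
  [ Q   A^T ] [ x     ]   [-c ]
  [ A    0  ] [ lambda ] = [ b ]

Solving the linear system:
  x*      = (2.25, 2)
  lambda* = (19.5)
  f(x*)   = 15.875

x* = (2.25, 2), lambda* = (19.5)


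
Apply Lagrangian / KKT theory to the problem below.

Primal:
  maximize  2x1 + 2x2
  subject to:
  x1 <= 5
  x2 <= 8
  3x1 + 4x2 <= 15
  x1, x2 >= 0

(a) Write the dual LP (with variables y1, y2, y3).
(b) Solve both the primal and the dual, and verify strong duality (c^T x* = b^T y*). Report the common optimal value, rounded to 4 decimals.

The standard primal-dual pair for 'max c^T x s.t. A x <= b, x >= 0' is:
  Dual:  min b^T y  s.t.  A^T y >= c,  y >= 0.

So the dual LP is:
  minimize  5y1 + 8y2 + 15y3
  subject to:
    y1 + 3y3 >= 2
    y2 + 4y3 >= 2
    y1, y2, y3 >= 0

Solving the primal: x* = (5, 0).
  primal value c^T x* = 10.
Solving the dual: y* = (0.5, 0, 0.5).
  dual value b^T y* = 10.
Strong duality: c^T x* = b^T y*. Confirmed.

10


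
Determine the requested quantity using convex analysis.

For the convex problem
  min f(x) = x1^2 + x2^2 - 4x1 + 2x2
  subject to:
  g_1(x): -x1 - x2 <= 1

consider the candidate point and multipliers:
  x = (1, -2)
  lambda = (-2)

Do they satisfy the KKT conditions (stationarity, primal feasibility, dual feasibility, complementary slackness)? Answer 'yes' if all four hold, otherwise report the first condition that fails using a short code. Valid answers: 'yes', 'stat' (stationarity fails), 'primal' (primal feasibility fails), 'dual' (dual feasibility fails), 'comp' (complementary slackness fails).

Gradient of f: grad f(x) = Q x + c = (-2, -2)
Constraint values g_i(x) = a_i^T x - b_i:
  g_1((1, -2)) = 0
Stationarity residual: grad f(x) + sum_i lambda_i a_i = (0, 0)
  -> stationarity OK
Primal feasibility (all g_i <= 0): OK
Dual feasibility (all lambda_i >= 0): FAILS
Complementary slackness (lambda_i * g_i(x) = 0 for all i): OK

Verdict: the first failing condition is dual_feasibility -> dual.

dual


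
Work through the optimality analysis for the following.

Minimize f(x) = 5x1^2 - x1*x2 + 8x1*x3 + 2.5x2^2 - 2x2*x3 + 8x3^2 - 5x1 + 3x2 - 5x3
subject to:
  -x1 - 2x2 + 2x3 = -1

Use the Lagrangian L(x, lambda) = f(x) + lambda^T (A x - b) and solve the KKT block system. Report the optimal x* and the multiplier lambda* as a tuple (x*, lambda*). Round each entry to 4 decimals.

Form the Lagrangian:
  L(x, lambda) = (1/2) x^T Q x + c^T x + lambda^T (A x - b)
Stationarity (grad_x L = 0): Q x + c + A^T lambda = 0.
Primal feasibility: A x = b.

This gives the KKT block system:
  [ Q   A^T ] [ x     ]   [-c ]
  [ A    0  ] [ lambda ] = [ b ]

Solving the linear system:
  x*      = (0.7725, -0.1067, -0.2205)
  lambda* = (1.0674)
  f(x*)   = -1.0063

x* = (0.7725, -0.1067, -0.2205), lambda* = (1.0674)


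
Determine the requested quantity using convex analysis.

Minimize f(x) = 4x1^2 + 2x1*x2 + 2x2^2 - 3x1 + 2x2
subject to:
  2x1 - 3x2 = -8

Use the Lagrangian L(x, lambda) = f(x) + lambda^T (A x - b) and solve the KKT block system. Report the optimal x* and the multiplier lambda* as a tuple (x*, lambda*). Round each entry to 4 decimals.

Form the Lagrangian:
  L(x, lambda) = (1/2) x^T Q x + c^T x + lambda^T (A x - b)
Stationarity (grad_x L = 0): Q x + c + A^T lambda = 0.
Primal feasibility: A x = b.

This gives the KKT block system:
  [ Q   A^T ] [ x     ]   [-c ]
  [ A    0  ] [ lambda ] = [ b ]

Solving the linear system:
  x*      = (-0.8661, 2.0893)
  lambda* = (2.875)
  f(x*)   = 14.8884

x* = (-0.8661, 2.0893), lambda* = (2.875)


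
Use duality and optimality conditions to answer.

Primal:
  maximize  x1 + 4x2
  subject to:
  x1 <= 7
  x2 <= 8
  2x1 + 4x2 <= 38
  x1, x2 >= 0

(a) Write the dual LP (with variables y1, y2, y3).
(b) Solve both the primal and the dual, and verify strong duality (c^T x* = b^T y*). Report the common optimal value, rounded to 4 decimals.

The standard primal-dual pair for 'max c^T x s.t. A x <= b, x >= 0' is:
  Dual:  min b^T y  s.t.  A^T y >= c,  y >= 0.

So the dual LP is:
  minimize  7y1 + 8y2 + 38y3
  subject to:
    y1 + 2y3 >= 1
    y2 + 4y3 >= 4
    y1, y2, y3 >= 0

Solving the primal: x* = (3, 8).
  primal value c^T x* = 35.
Solving the dual: y* = (0, 2, 0.5).
  dual value b^T y* = 35.
Strong duality: c^T x* = b^T y*. Confirmed.

35


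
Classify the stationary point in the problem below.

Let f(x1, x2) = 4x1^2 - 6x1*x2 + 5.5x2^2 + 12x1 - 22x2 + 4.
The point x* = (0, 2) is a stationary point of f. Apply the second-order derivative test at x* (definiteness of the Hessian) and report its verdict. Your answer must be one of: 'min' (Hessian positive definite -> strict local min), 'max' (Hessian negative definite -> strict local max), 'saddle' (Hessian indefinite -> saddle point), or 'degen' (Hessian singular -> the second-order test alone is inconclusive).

Compute the Hessian H = grad^2 f:
  H = [[8, -6], [-6, 11]]
Verify stationarity: grad f(x*) = H x* + g = (0, 0).
Eigenvalues of H: 3.3153, 15.6847.
Both eigenvalues > 0, so H is positive definite -> x* is a strict local min.

min


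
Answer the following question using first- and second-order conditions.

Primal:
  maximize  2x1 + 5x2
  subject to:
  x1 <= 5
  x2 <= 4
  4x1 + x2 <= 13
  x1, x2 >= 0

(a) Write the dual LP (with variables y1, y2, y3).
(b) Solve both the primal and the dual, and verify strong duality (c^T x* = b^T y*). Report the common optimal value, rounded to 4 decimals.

The standard primal-dual pair for 'max c^T x s.t. A x <= b, x >= 0' is:
  Dual:  min b^T y  s.t.  A^T y >= c,  y >= 0.

So the dual LP is:
  minimize  5y1 + 4y2 + 13y3
  subject to:
    y1 + 4y3 >= 2
    y2 + y3 >= 5
    y1, y2, y3 >= 0

Solving the primal: x* = (2.25, 4).
  primal value c^T x* = 24.5.
Solving the dual: y* = (0, 4.5, 0.5).
  dual value b^T y* = 24.5.
Strong duality: c^T x* = b^T y*. Confirmed.

24.5


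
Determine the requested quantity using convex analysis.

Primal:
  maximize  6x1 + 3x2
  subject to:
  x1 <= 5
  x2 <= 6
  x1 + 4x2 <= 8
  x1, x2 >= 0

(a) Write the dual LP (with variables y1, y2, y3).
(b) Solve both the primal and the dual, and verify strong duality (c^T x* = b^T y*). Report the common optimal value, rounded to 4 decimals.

The standard primal-dual pair for 'max c^T x s.t. A x <= b, x >= 0' is:
  Dual:  min b^T y  s.t.  A^T y >= c,  y >= 0.

So the dual LP is:
  minimize  5y1 + 6y2 + 8y3
  subject to:
    y1 + y3 >= 6
    y2 + 4y3 >= 3
    y1, y2, y3 >= 0

Solving the primal: x* = (5, 0.75).
  primal value c^T x* = 32.25.
Solving the dual: y* = (5.25, 0, 0.75).
  dual value b^T y* = 32.25.
Strong duality: c^T x* = b^T y*. Confirmed.

32.25


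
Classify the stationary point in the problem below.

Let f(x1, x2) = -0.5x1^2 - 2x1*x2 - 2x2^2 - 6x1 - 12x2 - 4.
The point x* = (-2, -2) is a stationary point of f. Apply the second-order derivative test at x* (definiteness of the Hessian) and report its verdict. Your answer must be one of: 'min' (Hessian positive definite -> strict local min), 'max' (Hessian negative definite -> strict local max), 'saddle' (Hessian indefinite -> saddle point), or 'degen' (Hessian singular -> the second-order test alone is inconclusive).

Compute the Hessian H = grad^2 f:
  H = [[-1, -2], [-2, -4]]
Verify stationarity: grad f(x*) = H x* + g = (0, 0).
Eigenvalues of H: -5, 0.
H has a zero eigenvalue (singular; negative semidefinite but not definite), so H is neither positive definite, negative definite, nor indefinite. The second-order test alone is inconclusive -> degen.
(Indeed, f is constant along the null direction of H through x*, so x* is not a strict local extremum.)

degen


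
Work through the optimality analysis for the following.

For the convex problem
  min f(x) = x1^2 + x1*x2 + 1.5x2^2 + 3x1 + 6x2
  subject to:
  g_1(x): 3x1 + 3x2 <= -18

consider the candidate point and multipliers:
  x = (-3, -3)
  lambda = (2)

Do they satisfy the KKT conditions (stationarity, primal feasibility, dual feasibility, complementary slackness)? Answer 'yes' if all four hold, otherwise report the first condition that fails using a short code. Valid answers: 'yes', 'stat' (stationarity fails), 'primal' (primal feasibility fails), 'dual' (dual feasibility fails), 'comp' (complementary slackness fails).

Gradient of f: grad f(x) = Q x + c = (-6, -6)
Constraint values g_i(x) = a_i^T x - b_i:
  g_1((-3, -3)) = 0
Stationarity residual: grad f(x) + sum_i lambda_i a_i = (0, 0)
  -> stationarity OK
Primal feasibility (all g_i <= 0): OK
Dual feasibility (all lambda_i >= 0): OK
Complementary slackness (lambda_i * g_i(x) = 0 for all i): OK

Verdict: yes, KKT holds.

yes


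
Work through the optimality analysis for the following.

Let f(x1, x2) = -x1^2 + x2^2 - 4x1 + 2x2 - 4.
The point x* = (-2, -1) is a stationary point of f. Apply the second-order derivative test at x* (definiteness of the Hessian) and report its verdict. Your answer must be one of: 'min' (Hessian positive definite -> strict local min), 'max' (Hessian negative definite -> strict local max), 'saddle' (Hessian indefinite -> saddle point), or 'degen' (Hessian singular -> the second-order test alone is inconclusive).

Compute the Hessian H = grad^2 f:
  H = [[-2, 0], [0, 2]]
Verify stationarity: grad f(x*) = H x* + g = (0, 0).
Eigenvalues of H: -2, 2.
Eigenvalues have mixed signs, so H is indefinite -> x* is a saddle point.

saddle


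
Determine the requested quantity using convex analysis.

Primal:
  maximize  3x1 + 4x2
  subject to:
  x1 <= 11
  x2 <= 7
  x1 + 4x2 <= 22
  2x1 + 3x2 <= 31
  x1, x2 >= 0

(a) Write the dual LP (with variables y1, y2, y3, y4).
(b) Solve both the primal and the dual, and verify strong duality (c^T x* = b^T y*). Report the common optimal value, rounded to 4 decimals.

The standard primal-dual pair for 'max c^T x s.t. A x <= b, x >= 0' is:
  Dual:  min b^T y  s.t.  A^T y >= c,  y >= 0.

So the dual LP is:
  minimize  11y1 + 7y2 + 22y3 + 31y4
  subject to:
    y1 + y3 + 2y4 >= 3
    y2 + 4y3 + 3y4 >= 4
    y1, y2, y3, y4 >= 0

Solving the primal: x* = (11, 2.75).
  primal value c^T x* = 44.
Solving the dual: y* = (2, 0, 1, 0).
  dual value b^T y* = 44.
Strong duality: c^T x* = b^T y*. Confirmed.

44


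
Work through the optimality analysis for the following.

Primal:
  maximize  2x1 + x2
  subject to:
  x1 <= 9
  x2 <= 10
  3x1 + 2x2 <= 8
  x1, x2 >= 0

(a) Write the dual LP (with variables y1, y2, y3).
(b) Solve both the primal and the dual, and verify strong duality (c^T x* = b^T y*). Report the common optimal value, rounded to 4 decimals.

The standard primal-dual pair for 'max c^T x s.t. A x <= b, x >= 0' is:
  Dual:  min b^T y  s.t.  A^T y >= c,  y >= 0.

So the dual LP is:
  minimize  9y1 + 10y2 + 8y3
  subject to:
    y1 + 3y3 >= 2
    y2 + 2y3 >= 1
    y1, y2, y3 >= 0

Solving the primal: x* = (2.6667, 0).
  primal value c^T x* = 5.3333.
Solving the dual: y* = (0, 0, 0.6667).
  dual value b^T y* = 5.3333.
Strong duality: c^T x* = b^T y*. Confirmed.

5.3333


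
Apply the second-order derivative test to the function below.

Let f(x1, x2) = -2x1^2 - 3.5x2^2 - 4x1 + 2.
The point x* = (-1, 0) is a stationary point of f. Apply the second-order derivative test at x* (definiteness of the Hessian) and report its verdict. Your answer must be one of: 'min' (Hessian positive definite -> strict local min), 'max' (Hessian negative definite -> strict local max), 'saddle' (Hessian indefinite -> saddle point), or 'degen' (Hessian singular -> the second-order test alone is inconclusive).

Compute the Hessian H = grad^2 f:
  H = [[-4, 0], [0, -7]]
Verify stationarity: grad f(x*) = H x* + g = (0, 0).
Eigenvalues of H: -7, -4.
Both eigenvalues < 0, so H is negative definite -> x* is a strict local max.

max


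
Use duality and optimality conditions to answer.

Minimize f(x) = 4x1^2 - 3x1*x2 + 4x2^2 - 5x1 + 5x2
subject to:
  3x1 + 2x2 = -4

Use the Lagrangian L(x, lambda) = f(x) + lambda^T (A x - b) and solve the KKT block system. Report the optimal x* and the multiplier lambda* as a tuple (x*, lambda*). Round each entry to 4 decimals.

Form the Lagrangian:
  L(x, lambda) = (1/2) x^T Q x + c^T x + lambda^T (A x - b)
Stationarity (grad_x L = 0): Q x + c + A^T lambda = 0.
Primal feasibility: A x = b.

This gives the KKT block system:
  [ Q   A^T ] [ x     ]   [-c ]
  [ A    0  ] [ lambda ] = [ b ]

Solving the linear system:
  x*      = (-0.5, -1.25)
  lambda* = (1.75)
  f(x*)   = 1.625

x* = (-0.5, -1.25), lambda* = (1.75)


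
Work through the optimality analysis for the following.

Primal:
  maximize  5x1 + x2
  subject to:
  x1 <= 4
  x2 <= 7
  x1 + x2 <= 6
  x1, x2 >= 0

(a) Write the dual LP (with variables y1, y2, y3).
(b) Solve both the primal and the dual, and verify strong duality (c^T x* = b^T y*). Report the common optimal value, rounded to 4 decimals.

The standard primal-dual pair for 'max c^T x s.t. A x <= b, x >= 0' is:
  Dual:  min b^T y  s.t.  A^T y >= c,  y >= 0.

So the dual LP is:
  minimize  4y1 + 7y2 + 6y3
  subject to:
    y1 + y3 >= 5
    y2 + y3 >= 1
    y1, y2, y3 >= 0

Solving the primal: x* = (4, 2).
  primal value c^T x* = 22.
Solving the dual: y* = (4, 0, 1).
  dual value b^T y* = 22.
Strong duality: c^T x* = b^T y*. Confirmed.

22


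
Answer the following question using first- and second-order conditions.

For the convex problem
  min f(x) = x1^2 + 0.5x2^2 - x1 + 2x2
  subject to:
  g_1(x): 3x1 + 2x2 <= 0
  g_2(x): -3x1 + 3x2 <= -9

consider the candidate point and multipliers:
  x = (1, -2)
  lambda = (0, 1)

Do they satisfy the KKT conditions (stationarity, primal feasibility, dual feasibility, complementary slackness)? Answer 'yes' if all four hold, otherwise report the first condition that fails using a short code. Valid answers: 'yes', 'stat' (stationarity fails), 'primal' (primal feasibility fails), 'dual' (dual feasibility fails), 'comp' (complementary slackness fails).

Gradient of f: grad f(x) = Q x + c = (1, 0)
Constraint values g_i(x) = a_i^T x - b_i:
  g_1((1, -2)) = -1
  g_2((1, -2)) = 0
Stationarity residual: grad f(x) + sum_i lambda_i a_i = (-2, 3)
  -> stationarity FAILS
Primal feasibility (all g_i <= 0): OK
Dual feasibility (all lambda_i >= 0): OK
Complementary slackness (lambda_i * g_i(x) = 0 for all i): OK

Verdict: the first failing condition is stationarity -> stat.

stat


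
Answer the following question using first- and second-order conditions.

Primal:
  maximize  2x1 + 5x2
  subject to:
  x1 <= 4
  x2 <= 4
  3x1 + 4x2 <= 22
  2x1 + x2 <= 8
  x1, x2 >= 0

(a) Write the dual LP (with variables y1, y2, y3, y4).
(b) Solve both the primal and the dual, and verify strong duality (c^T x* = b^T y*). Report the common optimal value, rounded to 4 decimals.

The standard primal-dual pair for 'max c^T x s.t. A x <= b, x >= 0' is:
  Dual:  min b^T y  s.t.  A^T y >= c,  y >= 0.

So the dual LP is:
  minimize  4y1 + 4y2 + 22y3 + 8y4
  subject to:
    y1 + 3y3 + 2y4 >= 2
    y2 + 4y3 + y4 >= 5
    y1, y2, y3, y4 >= 0

Solving the primal: x* = (2, 4).
  primal value c^T x* = 24.
Solving the dual: y* = (0, 4, 0, 1).
  dual value b^T y* = 24.
Strong duality: c^T x* = b^T y*. Confirmed.

24


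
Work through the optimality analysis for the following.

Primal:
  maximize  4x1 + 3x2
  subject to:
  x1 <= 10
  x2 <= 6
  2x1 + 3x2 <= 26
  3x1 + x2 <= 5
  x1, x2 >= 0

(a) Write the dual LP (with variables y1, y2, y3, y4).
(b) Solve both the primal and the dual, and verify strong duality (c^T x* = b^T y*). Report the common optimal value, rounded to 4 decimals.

The standard primal-dual pair for 'max c^T x s.t. A x <= b, x >= 0' is:
  Dual:  min b^T y  s.t.  A^T y >= c,  y >= 0.

So the dual LP is:
  minimize  10y1 + 6y2 + 26y3 + 5y4
  subject to:
    y1 + 2y3 + 3y4 >= 4
    y2 + 3y3 + y4 >= 3
    y1, y2, y3, y4 >= 0

Solving the primal: x* = (0, 5).
  primal value c^T x* = 15.
Solving the dual: y* = (0, 0, 0, 3).
  dual value b^T y* = 15.
Strong duality: c^T x* = b^T y*. Confirmed.

15


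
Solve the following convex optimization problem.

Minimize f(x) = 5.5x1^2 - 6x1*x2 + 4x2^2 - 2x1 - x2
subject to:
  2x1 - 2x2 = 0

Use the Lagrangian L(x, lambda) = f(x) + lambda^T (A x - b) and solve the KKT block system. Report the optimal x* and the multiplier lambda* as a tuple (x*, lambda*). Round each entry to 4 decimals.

Form the Lagrangian:
  L(x, lambda) = (1/2) x^T Q x + c^T x + lambda^T (A x - b)
Stationarity (grad_x L = 0): Q x + c + A^T lambda = 0.
Primal feasibility: A x = b.

This gives the KKT block system:
  [ Q   A^T ] [ x     ]   [-c ]
  [ A    0  ] [ lambda ] = [ b ]

Solving the linear system:
  x*      = (0.4286, 0.4286)
  lambda* = (-0.0714)
  f(x*)   = -0.6429

x* = (0.4286, 0.4286), lambda* = (-0.0714)


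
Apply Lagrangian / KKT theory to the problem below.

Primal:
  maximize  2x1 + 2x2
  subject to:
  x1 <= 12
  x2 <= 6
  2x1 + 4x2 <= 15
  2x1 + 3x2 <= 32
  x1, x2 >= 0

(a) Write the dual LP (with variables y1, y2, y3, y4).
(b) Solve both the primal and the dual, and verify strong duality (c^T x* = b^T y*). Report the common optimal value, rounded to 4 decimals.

The standard primal-dual pair for 'max c^T x s.t. A x <= b, x >= 0' is:
  Dual:  min b^T y  s.t.  A^T y >= c,  y >= 0.

So the dual LP is:
  minimize  12y1 + 6y2 + 15y3 + 32y4
  subject to:
    y1 + 2y3 + 2y4 >= 2
    y2 + 4y3 + 3y4 >= 2
    y1, y2, y3, y4 >= 0

Solving the primal: x* = (7.5, 0).
  primal value c^T x* = 15.
Solving the dual: y* = (0, 0, 1, 0).
  dual value b^T y* = 15.
Strong duality: c^T x* = b^T y*. Confirmed.

15


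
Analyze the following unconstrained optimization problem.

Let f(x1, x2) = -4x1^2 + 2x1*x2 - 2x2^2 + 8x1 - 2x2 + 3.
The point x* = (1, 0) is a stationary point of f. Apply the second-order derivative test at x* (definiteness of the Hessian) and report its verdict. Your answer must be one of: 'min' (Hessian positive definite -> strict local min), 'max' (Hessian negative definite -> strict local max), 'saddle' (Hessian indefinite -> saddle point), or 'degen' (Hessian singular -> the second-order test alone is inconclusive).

Compute the Hessian H = grad^2 f:
  H = [[-8, 2], [2, -4]]
Verify stationarity: grad f(x*) = H x* + g = (0, 0).
Eigenvalues of H: -8.8284, -3.1716.
Both eigenvalues < 0, so H is negative definite -> x* is a strict local max.

max


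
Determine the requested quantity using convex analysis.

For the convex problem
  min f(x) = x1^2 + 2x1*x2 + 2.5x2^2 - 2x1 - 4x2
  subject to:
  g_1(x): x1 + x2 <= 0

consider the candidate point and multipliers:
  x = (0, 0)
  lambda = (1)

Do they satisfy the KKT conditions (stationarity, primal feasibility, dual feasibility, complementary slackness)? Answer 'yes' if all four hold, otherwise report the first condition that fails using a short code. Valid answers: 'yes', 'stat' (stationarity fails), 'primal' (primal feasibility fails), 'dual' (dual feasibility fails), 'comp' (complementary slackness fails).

Gradient of f: grad f(x) = Q x + c = (-2, -4)
Constraint values g_i(x) = a_i^T x - b_i:
  g_1((0, 0)) = 0
Stationarity residual: grad f(x) + sum_i lambda_i a_i = (-1, -3)
  -> stationarity FAILS
Primal feasibility (all g_i <= 0): OK
Dual feasibility (all lambda_i >= 0): OK
Complementary slackness (lambda_i * g_i(x) = 0 for all i): OK

Verdict: the first failing condition is stationarity -> stat.

stat


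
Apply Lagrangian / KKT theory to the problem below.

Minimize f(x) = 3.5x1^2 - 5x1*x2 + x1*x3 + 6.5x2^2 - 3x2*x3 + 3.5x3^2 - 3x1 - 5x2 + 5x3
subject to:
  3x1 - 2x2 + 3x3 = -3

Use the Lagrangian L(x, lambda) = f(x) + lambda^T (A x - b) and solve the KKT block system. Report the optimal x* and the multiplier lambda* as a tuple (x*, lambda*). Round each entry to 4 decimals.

Form the Lagrangian:
  L(x, lambda) = (1/2) x^T Q x + c^T x + lambda^T (A x - b)
Stationarity (grad_x L = 0): Q x + c + A^T lambda = 0.
Primal feasibility: A x = b.

This gives the KKT block system:
  [ Q   A^T ] [ x     ]   [-c ]
  [ A    0  ] [ lambda ] = [ b ]

Solving the linear system:
  x*      = (0.4045, 0.4756, -1.0874)
  lambda* = (1.2114)
  f(x*)   = -2.6972

x* = (0.4045, 0.4756, -1.0874), lambda* = (1.2114)


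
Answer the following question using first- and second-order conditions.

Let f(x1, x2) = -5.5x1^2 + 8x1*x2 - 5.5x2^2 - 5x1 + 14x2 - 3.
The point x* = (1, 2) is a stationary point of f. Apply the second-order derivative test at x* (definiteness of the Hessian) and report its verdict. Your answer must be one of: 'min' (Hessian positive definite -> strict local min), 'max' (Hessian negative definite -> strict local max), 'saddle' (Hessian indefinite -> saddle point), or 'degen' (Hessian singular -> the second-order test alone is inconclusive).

Compute the Hessian H = grad^2 f:
  H = [[-11, 8], [8, -11]]
Verify stationarity: grad f(x*) = H x* + g = (0, 0).
Eigenvalues of H: -19, -3.
Both eigenvalues < 0, so H is negative definite -> x* is a strict local max.

max


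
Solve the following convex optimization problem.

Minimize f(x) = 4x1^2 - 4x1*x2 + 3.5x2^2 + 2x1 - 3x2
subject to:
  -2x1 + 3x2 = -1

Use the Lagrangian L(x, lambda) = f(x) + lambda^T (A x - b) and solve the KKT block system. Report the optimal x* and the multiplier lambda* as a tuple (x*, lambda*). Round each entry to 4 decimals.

Form the Lagrangian:
  L(x, lambda) = (1/2) x^T Q x + c^T x + lambda^T (A x - b)
Stationarity (grad_x L = 0): Q x + c + A^T lambda = 0.
Primal feasibility: A x = b.

This gives the KKT block system:
  [ Q   A^T ] [ x     ]   [-c ]
  [ A    0  ] [ lambda ] = [ b ]

Solving the linear system:
  x*      = (0.0385, -0.3077)
  lambda* = (1.7692)
  f(x*)   = 1.3846

x* = (0.0385, -0.3077), lambda* = (1.7692)


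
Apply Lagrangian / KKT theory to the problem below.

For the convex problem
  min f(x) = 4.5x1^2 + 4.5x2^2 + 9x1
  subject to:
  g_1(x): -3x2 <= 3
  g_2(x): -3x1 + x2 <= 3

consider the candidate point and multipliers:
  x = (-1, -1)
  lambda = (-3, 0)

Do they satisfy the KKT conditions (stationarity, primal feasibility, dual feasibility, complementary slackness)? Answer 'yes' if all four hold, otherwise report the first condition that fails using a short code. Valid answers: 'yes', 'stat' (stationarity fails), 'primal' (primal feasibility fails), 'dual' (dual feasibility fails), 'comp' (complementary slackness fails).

Gradient of f: grad f(x) = Q x + c = (0, -9)
Constraint values g_i(x) = a_i^T x - b_i:
  g_1((-1, -1)) = 0
  g_2((-1, -1)) = -1
Stationarity residual: grad f(x) + sum_i lambda_i a_i = (0, 0)
  -> stationarity OK
Primal feasibility (all g_i <= 0): OK
Dual feasibility (all lambda_i >= 0): FAILS
Complementary slackness (lambda_i * g_i(x) = 0 for all i): OK

Verdict: the first failing condition is dual_feasibility -> dual.

dual


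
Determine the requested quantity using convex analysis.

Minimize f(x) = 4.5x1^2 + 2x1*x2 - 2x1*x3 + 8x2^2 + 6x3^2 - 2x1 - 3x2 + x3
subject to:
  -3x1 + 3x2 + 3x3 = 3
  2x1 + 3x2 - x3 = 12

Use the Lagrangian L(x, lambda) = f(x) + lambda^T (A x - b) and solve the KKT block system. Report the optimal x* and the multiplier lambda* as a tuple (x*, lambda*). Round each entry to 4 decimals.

Form the Lagrangian:
  L(x, lambda) = (1/2) x^T Q x + c^T x + lambda^T (A x - b)
Stationarity (grad_x L = 0): Q x + c + A^T lambda = 0.
Primal feasibility: A x = b.

This gives the KKT block system:
  [ Q   A^T ] [ x     ]   [-c ]
  [ A    0  ] [ lambda ] = [ b ]

Solving the linear system:
  x*      = (1.5714, 2.8571, -0.2857)
  lambda* = (-2.4286, -12.8571)
  f(x*)   = 74.7857

x* = (1.5714, 2.8571, -0.2857), lambda* = (-2.4286, -12.8571)


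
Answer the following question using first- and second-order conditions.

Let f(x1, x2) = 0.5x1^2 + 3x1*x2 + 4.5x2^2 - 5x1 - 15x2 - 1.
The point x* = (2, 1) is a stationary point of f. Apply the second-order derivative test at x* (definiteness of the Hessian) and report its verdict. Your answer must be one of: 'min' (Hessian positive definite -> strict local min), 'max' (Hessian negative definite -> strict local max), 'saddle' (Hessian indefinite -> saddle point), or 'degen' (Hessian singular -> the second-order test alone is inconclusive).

Compute the Hessian H = grad^2 f:
  H = [[1, 3], [3, 9]]
Verify stationarity: grad f(x*) = H x* + g = (0, 0).
Eigenvalues of H: 0, 10.
H has a zero eigenvalue (singular; positive semidefinite but not definite), so H is neither positive definite, negative definite, nor indefinite. The second-order test alone is inconclusive -> degen.
(Indeed, f is constant along the null direction of H through x*, so x* is not a strict local extremum.)

degen


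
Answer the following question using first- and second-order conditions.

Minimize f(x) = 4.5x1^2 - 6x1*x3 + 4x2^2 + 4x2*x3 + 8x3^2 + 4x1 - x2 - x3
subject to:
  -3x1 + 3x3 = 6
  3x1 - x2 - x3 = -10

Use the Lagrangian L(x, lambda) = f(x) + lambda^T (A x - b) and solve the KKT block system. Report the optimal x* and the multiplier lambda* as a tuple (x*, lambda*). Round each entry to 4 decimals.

Form the Lagrangian:
  L(x, lambda) = (1/2) x^T Q x + c^T x + lambda^T (A x - b)
Stationarity (grad_x L = 0): Q x + c + A^T lambda = 0.
Primal feasibility: A x = b.

This gives the KKT block system:
  [ Q   A^T ] [ x     ]   [-c ]
  [ A    0  ] [ lambda ] = [ b ]

Solving the linear system:
  x*      = (-3.2295, 1.541, -1.2295)
  lambda* = (0.5137, 6.4098)
  f(x*)   = 23.8934

x* = (-3.2295, 1.541, -1.2295), lambda* = (0.5137, 6.4098)
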